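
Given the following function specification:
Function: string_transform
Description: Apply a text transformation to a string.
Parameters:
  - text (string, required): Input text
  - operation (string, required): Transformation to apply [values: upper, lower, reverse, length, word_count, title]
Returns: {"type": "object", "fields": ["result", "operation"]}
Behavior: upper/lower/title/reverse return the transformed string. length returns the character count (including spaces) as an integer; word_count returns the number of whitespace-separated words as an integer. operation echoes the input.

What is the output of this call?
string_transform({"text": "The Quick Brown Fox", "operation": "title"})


title('The Quick Brown Fox') = 'The Quick Brown Fox'
Output:
{"result": "The Quick Brown Fox", "operation": "title"}


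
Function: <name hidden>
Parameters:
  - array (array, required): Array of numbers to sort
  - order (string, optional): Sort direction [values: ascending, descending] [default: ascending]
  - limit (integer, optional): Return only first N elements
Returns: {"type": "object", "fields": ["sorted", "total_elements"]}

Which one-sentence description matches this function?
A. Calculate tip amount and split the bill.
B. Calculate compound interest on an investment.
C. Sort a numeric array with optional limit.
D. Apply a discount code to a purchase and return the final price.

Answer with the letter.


Parameters array, order, limit and return ["sorted", "total_elements"] fit: Sort a numeric array with optional limit.
C


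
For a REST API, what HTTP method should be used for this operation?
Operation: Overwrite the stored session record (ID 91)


GET = read, POST = create, PUT = update/replace, DELETE = remove
This operation is an update/replace.
PUT


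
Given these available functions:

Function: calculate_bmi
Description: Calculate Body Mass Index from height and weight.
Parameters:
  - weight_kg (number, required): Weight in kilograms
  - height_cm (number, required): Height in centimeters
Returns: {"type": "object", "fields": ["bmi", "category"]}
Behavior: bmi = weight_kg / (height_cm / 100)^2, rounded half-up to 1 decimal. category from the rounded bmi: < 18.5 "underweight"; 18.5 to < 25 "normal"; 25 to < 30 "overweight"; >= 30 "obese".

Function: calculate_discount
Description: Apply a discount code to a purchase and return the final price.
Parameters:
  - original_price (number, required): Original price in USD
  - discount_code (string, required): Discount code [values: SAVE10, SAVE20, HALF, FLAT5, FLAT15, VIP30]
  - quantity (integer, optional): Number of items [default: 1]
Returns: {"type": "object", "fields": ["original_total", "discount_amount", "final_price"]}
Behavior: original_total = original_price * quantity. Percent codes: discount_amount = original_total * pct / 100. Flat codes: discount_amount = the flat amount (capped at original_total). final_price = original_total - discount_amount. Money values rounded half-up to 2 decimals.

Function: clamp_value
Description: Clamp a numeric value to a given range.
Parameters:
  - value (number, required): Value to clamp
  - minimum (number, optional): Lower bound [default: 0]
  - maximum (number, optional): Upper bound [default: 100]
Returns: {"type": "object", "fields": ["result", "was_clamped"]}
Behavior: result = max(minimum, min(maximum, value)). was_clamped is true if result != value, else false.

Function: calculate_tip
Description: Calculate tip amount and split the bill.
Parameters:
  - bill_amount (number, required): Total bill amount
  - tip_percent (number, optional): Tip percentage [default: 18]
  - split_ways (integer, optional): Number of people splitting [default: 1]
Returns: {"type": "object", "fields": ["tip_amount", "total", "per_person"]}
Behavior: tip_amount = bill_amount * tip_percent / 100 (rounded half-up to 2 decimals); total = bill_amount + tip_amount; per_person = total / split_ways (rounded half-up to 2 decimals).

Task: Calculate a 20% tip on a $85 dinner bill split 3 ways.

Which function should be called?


The task needs a function whose description is: Calculate tip amount and split the bill.
calculate_tip


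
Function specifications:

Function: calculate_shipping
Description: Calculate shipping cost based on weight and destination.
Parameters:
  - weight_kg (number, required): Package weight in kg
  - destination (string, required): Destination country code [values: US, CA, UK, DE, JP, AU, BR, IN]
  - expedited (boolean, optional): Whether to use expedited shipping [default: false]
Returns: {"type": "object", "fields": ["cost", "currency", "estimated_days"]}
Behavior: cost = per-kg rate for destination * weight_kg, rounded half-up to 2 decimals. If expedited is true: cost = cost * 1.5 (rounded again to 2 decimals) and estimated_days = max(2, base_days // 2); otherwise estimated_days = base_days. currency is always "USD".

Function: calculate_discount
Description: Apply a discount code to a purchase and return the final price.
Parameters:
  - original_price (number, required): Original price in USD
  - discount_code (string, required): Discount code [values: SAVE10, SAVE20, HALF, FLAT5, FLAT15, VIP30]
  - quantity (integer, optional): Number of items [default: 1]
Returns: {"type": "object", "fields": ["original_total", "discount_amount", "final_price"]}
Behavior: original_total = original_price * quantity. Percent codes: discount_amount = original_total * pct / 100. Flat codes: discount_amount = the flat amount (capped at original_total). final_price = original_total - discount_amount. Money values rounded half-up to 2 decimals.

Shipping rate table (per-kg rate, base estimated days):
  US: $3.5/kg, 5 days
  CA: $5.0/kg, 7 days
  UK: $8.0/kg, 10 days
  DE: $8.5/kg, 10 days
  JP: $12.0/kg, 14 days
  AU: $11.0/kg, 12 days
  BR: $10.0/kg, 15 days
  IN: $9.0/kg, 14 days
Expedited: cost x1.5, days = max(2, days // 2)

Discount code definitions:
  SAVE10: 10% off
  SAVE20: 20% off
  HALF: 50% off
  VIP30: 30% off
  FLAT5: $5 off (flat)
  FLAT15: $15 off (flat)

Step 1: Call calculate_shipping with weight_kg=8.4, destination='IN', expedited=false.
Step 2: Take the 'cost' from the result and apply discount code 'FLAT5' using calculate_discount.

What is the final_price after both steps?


Step 1: calculate_shipping(weight_kg=8.4, destination=IN, expedited=false)
  Rate for IN: $9.0/kg, base 14 days
  cost = 9.0 * 8.4 = 75.6 -> 75.60
  expedited not set/false: estimated_days = 14
  -> cost = 75.60 USD
Step 2: calculate_discount(original_price=75.6, discount_code=FLAT5, quantity=1)
  original_total = 75.6 * 1 = 75.60
  FLAT5 = $5 flat: discount_amount = min(5.00, 75.60) = 5.00
  final_price = 75.60 - 5.00 = 70.60
  -> final_price = 70.60
$70.60


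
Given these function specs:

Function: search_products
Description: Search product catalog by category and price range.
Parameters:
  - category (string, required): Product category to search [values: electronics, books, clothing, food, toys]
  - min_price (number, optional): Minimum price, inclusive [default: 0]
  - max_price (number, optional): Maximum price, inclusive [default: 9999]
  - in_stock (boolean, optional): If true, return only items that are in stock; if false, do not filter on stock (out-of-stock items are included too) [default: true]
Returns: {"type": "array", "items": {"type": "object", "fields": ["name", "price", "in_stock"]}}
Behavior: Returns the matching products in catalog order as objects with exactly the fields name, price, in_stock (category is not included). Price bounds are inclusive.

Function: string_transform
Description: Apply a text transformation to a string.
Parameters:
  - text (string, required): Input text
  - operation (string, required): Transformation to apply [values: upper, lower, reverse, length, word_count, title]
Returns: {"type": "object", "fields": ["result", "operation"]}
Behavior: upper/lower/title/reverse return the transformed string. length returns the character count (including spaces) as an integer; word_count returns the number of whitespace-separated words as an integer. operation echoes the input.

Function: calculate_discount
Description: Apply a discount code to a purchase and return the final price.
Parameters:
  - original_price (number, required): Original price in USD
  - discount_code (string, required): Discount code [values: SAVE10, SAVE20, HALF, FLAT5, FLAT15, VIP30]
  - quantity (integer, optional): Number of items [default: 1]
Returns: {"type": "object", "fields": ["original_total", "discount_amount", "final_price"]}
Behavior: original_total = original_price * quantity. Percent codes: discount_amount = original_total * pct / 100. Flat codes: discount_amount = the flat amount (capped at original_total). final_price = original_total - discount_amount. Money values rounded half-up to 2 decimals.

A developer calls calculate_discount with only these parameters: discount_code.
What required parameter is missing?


Required parameters: original_price, discount_code
Provided: discount_code
Missing: original_price
original_price


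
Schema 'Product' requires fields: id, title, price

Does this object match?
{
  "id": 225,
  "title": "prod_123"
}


Checking required fields...
Missing: price
Invalid - missing required field 'price'


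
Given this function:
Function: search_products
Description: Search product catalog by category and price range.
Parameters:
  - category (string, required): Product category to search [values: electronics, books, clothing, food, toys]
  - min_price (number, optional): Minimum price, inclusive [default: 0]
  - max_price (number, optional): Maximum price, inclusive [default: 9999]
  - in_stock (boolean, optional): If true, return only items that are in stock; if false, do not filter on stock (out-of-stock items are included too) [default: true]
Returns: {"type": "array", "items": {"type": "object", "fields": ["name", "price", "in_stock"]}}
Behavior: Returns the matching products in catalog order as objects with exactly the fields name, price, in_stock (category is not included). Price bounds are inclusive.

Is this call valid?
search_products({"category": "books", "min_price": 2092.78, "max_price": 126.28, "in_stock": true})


Checking all required parameters present and types match... All valid.
Valid


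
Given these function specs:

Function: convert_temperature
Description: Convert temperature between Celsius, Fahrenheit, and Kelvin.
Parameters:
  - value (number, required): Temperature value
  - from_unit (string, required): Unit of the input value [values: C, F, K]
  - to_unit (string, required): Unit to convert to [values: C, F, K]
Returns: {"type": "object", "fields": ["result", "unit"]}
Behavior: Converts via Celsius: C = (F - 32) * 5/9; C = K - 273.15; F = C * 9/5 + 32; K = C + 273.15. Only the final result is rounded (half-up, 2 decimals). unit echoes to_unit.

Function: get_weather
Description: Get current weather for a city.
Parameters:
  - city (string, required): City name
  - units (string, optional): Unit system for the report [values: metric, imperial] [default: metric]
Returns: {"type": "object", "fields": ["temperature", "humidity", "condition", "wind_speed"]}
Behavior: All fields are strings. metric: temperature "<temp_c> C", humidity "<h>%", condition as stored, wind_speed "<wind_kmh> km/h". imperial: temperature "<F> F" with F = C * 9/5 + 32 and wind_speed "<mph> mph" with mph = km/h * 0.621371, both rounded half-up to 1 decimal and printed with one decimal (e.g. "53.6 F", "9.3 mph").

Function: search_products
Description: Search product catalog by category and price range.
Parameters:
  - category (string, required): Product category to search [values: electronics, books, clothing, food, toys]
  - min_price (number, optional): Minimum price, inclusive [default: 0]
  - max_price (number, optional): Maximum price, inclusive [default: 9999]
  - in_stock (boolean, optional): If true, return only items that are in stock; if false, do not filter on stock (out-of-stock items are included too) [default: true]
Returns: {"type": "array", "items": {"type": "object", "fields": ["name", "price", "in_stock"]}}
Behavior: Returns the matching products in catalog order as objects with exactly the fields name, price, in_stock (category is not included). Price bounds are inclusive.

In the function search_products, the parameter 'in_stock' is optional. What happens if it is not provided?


The search_products spec declares:
  - in_stock (boolean, optional): If true, return only items that are in stock; if false, do not filter on stock (out-of-stock items are included too) [default: true]
It defaults to true


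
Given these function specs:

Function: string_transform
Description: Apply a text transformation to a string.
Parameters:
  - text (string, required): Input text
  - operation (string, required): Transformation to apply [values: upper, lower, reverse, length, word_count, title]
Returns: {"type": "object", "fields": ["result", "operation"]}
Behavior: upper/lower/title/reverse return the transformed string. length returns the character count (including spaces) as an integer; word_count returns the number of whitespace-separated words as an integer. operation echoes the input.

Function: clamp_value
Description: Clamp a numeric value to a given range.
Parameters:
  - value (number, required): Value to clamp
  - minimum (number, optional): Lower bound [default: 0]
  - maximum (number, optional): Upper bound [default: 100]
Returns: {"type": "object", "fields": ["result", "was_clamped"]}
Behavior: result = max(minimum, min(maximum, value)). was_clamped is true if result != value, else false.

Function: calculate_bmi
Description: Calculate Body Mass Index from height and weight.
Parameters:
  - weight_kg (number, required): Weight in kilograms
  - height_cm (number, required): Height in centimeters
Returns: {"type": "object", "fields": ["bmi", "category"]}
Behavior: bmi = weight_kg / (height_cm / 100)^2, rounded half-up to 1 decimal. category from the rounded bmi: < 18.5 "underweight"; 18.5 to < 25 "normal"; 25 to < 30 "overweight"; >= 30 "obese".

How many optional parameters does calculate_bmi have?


Parameters of calculate_bmi: weight_kg (required), height_cm (required)
Optional count:
0


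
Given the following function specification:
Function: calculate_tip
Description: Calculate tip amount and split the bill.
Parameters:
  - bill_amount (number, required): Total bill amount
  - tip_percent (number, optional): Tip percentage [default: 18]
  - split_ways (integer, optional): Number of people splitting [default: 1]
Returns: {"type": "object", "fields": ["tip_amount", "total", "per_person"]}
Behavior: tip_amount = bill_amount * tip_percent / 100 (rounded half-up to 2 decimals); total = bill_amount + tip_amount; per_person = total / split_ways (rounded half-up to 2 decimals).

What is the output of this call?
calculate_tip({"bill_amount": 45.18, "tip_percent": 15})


Defaults applied: split_ways=1
tip_amount = 45.18 * 15/100 = 6.777 -> 6.78
total = 45.18 + 6.78 = 51.96
per_person = 51.96 / 1 = 51.96 -> 51.96
Output:
{"tip_amount": 6.78, "total": 51.96, "per_person": 51.96}


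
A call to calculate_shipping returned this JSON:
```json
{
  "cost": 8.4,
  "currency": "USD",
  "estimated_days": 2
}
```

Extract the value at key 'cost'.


8.4


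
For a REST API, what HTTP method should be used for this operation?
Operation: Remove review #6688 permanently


GET = read, POST = create, PUT = update/replace, DELETE = remove
This operation is a removal.
DELETE


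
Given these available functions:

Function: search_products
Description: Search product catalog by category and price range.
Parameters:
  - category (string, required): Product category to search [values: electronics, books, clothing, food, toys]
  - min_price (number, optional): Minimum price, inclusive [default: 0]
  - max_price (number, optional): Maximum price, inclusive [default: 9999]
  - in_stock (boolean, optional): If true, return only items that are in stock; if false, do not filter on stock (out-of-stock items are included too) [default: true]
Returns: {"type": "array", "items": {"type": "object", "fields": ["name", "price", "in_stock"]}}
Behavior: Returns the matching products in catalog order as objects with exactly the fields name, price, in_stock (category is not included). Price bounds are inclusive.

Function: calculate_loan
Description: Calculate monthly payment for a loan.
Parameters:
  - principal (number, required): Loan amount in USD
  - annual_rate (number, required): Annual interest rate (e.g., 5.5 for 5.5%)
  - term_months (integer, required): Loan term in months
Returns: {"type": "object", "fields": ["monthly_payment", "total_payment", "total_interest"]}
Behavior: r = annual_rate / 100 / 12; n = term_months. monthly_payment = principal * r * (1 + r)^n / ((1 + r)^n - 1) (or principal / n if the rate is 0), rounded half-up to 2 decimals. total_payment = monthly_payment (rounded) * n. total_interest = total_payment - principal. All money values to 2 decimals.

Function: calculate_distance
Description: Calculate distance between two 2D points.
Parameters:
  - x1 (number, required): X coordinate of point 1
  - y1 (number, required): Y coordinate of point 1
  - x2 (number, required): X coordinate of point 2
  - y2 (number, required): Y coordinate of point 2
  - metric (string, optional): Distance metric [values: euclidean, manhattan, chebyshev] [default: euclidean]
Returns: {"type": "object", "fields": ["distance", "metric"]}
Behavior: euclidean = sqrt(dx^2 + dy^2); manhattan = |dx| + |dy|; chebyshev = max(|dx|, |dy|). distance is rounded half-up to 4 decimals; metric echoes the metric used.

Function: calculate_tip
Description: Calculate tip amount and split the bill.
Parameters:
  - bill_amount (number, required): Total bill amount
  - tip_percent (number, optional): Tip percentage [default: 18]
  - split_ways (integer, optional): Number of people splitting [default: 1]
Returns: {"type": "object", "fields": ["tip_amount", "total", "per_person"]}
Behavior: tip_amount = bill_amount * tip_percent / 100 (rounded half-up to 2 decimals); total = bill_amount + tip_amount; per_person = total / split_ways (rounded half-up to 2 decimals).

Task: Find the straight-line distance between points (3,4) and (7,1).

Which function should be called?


The task needs a function whose description is: Calculate distance between two 2D points.
calculate_distance


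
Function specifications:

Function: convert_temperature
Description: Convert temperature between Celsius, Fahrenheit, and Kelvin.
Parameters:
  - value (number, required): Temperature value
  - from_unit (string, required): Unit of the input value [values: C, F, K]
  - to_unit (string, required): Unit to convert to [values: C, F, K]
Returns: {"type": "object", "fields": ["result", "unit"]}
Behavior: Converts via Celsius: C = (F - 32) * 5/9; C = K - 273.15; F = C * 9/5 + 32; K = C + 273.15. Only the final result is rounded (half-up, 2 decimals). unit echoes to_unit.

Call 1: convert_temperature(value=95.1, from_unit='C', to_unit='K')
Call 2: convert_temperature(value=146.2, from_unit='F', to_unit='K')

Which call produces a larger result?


Call 1:
  Input already in C: 95.1
  To K: 95.1 + 273.15 = 368.25
  Round to 2 decimals: 368.25
  -> 368.25 K
Call 2:
  To C: (146.2 - 32) * 5/9 = 63.444444
  To K: 63.444444 + 273.15 = 336.594444
  Round to 2 decimals: 336.59
  -> 336.59 K
Call 1 (368.25 K)


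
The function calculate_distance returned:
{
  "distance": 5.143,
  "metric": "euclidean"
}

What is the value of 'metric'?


euclidean


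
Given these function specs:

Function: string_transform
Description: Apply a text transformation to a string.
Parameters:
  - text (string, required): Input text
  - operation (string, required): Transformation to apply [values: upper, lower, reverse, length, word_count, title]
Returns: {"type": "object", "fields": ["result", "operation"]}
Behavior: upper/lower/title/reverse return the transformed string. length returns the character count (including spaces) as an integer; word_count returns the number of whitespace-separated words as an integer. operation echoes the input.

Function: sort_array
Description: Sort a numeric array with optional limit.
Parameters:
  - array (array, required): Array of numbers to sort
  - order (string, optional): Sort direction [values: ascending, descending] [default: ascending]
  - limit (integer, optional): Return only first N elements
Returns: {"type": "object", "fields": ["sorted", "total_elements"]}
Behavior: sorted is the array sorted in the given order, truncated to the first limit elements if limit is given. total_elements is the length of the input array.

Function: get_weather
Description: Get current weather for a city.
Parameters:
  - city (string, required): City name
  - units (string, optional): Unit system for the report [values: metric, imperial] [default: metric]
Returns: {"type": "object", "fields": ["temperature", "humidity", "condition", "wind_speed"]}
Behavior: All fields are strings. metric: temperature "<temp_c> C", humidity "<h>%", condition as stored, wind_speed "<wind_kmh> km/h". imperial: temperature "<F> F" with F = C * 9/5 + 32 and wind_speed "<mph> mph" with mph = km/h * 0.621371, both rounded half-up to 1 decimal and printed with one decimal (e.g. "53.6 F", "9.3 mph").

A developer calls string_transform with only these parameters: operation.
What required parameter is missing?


Required parameters: text, operation
Provided: operation
Missing: text
text


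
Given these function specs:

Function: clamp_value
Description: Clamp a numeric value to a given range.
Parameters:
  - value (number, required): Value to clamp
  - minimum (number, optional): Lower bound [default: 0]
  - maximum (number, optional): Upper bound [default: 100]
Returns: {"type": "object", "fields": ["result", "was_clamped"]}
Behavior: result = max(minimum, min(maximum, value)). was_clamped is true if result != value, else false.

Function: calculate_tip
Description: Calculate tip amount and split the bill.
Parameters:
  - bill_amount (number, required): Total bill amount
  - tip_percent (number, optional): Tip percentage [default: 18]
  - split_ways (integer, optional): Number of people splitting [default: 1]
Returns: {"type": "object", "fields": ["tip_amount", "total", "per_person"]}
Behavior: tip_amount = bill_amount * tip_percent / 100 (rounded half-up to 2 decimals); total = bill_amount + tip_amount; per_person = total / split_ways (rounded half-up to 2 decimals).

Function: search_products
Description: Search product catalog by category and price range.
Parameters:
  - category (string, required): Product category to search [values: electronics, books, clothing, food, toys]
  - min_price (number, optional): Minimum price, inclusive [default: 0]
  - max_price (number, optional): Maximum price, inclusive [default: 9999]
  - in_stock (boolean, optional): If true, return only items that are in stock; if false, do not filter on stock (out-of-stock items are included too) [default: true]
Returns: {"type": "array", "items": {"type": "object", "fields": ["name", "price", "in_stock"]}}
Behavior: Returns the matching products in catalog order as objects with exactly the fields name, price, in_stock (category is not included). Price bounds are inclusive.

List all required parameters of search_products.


Parameters of search_products and their required/optional flag:
  category: required
  min_price: optional
  max_price: optional
  in_stock: optional
category


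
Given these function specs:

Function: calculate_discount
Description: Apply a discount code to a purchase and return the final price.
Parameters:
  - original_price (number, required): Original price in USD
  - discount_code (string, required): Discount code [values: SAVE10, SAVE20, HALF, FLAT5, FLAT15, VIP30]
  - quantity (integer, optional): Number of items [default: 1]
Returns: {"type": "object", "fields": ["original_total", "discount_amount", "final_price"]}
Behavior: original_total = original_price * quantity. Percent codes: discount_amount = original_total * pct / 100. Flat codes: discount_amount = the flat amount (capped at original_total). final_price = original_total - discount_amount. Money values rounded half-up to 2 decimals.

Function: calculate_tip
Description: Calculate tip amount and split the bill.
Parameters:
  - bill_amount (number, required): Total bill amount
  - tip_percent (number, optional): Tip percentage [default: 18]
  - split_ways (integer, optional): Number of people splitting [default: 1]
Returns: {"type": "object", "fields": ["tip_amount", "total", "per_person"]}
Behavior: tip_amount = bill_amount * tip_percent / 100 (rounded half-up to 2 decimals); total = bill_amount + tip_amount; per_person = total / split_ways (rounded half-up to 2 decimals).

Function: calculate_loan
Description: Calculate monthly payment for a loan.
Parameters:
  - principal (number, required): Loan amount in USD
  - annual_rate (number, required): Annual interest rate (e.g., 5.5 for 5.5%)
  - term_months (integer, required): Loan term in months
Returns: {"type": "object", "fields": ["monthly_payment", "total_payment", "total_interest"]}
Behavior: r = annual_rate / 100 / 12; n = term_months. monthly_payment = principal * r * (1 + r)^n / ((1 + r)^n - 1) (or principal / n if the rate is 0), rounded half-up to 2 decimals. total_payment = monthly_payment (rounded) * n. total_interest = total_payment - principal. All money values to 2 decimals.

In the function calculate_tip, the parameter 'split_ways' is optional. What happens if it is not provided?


The calculate_tip spec declares:
  - split_ways (integer, optional): Number of people splitting [default: 1]
It defaults to 1


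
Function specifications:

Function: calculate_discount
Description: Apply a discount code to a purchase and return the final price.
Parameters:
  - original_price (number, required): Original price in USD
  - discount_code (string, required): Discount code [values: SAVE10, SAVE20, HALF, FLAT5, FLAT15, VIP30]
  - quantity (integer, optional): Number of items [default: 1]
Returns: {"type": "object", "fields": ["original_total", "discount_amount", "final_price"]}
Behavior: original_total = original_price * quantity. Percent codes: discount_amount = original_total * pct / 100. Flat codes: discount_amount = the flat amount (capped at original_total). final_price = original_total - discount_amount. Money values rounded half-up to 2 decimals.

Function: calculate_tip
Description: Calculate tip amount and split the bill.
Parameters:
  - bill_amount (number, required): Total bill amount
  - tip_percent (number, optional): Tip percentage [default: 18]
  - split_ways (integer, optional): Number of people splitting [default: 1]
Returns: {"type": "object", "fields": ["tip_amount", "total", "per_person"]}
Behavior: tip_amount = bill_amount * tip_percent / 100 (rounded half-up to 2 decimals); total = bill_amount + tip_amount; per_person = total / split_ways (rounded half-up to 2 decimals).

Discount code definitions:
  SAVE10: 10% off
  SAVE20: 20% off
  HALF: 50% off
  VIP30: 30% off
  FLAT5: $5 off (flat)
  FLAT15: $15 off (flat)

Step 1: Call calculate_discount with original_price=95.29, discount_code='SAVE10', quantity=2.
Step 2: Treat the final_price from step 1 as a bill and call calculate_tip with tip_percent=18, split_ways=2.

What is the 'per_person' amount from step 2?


Step 1: calculate_discount(original_price=95.29, discount_code=SAVE10, quantity=2)
  original_total = 95.29 * 2 = 190.58
  SAVE10 = 10% off: discount_amount = 190.58 * 10/100 = 19.058 -> 19.06
  final_price = 190.58 - 19.06 = 171.52
  -> final_price = 171.52
Step 2: calculate_tip(bill_amount=171.52, tip_percent=18, split_ways=2)
  tip_amount = 171.52 * 18/100 = 30.8736 -> 30.87
  total = 171.52 + 30.87 = 202.39
  per_person = 202.39 / 2 = 101.195 -> 101.20
  -> per_person = 101.20
$101.20


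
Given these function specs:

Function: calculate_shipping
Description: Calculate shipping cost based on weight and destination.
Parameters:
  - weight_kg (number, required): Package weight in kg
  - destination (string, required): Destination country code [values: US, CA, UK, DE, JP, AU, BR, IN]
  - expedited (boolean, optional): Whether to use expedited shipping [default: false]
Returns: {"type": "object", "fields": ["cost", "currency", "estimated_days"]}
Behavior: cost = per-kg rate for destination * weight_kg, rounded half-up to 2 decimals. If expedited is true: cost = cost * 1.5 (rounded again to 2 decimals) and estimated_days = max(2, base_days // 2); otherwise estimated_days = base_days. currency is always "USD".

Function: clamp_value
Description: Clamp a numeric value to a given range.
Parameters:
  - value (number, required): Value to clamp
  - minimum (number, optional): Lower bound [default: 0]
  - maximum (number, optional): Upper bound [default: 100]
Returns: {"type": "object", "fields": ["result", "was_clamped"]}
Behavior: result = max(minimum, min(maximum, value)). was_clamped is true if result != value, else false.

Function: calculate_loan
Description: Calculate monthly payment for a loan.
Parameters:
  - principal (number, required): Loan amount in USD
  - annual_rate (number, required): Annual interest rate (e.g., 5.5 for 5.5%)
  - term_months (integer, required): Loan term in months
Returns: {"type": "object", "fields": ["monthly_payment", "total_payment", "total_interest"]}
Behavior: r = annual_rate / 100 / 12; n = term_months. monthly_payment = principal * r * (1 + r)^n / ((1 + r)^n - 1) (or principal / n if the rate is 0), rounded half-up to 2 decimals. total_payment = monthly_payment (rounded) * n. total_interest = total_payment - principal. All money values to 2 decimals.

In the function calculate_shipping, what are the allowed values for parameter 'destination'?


The calculate_shipping spec declares:
  - destination (string, required): Destination country code [values: US, CA, UK, DE, JP, AU, BR, IN]
Allowed values:
US, CA, UK, DE, JP, AU, BR, IN


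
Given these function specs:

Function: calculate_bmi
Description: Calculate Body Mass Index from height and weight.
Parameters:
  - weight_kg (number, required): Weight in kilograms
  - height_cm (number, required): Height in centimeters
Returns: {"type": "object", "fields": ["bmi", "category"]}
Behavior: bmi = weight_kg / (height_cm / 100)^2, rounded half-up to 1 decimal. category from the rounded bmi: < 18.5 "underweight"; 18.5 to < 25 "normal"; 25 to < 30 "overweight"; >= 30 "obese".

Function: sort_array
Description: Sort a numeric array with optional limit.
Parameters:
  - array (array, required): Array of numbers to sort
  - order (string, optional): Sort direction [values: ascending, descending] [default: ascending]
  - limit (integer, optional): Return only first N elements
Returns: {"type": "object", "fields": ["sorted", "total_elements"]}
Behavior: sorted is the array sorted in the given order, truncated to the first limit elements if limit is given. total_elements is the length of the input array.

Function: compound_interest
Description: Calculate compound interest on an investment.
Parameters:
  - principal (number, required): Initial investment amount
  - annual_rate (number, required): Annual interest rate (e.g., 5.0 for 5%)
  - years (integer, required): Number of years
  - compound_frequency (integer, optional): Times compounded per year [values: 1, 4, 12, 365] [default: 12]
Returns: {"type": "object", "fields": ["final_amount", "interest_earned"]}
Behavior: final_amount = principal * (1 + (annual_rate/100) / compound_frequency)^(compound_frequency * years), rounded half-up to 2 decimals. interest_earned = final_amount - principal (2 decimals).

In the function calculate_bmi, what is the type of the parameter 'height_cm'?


The calculate_bmi spec declares:
  - height_cm (number, required): Height in centimeters
Type:
number


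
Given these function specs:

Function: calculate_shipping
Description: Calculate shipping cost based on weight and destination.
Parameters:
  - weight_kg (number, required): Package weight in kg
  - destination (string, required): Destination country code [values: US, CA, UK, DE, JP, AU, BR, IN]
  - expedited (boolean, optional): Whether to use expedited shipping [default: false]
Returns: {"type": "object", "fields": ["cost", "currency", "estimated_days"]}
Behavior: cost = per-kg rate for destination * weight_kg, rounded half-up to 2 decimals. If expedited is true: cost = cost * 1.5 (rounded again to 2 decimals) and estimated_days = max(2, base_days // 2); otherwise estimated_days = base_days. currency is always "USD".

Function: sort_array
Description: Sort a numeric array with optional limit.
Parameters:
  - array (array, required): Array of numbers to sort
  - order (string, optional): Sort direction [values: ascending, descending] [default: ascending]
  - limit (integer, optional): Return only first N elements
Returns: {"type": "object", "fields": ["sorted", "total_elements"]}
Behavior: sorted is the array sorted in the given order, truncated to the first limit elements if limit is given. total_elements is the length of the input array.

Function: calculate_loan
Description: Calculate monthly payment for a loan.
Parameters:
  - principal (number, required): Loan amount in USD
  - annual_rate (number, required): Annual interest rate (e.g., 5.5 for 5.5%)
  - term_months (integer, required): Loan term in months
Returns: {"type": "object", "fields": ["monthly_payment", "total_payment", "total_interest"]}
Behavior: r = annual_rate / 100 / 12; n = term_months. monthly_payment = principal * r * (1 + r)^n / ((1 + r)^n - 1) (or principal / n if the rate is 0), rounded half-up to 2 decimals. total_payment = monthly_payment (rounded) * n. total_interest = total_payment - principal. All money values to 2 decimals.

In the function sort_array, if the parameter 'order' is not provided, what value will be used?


The sort_array spec declares:
  - order (string, optional): Sort direction [values: ascending, descending] [default: ascending]
Default:
ascending


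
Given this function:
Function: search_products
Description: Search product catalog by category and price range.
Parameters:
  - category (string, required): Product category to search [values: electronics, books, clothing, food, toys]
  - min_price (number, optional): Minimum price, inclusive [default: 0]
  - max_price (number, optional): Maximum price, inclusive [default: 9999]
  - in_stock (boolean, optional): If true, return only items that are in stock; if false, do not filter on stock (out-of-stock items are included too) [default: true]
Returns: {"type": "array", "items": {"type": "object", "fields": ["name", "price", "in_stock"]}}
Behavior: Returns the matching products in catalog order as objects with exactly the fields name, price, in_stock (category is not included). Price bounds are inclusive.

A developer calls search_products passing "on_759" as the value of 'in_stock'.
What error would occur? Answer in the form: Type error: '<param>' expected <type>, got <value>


Spec: 'in_stock' is declared as boolean; "on_759" is a string.
Type error: 'in_stock' expected boolean, got "on_759"


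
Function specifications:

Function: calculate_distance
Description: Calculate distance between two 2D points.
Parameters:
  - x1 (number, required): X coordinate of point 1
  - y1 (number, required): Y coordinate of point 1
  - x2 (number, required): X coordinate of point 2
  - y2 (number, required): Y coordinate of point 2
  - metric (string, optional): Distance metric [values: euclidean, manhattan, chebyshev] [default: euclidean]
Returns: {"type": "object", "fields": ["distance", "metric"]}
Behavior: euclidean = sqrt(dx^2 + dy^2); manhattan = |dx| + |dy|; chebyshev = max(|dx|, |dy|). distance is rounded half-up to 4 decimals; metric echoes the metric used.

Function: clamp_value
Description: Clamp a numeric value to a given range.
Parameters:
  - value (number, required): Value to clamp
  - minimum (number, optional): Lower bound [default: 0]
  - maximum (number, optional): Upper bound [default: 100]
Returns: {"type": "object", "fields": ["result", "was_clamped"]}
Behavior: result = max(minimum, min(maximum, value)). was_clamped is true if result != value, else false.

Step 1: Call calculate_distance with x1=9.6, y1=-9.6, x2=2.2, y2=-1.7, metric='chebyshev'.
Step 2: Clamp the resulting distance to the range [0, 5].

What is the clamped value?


Step 1: calculate_distance (chebyshev)
  |dx| = |2.2 - 9.6| = 7.4; |dy| = |-1.7 - -9.6| = 7.9
  chebyshev: max(7.4, 7.9) = 7.9
  Round to 4 decimals: 7.9
  -> distance = 7.9
Step 2: clamp_value(value=7.9, minimum=0, maximum=5)
  result = max(0, min(5, 7.9)) = max(0, 5) = 5
  was_clamped = (5 != 7.9) = true
  -> result = 5
5


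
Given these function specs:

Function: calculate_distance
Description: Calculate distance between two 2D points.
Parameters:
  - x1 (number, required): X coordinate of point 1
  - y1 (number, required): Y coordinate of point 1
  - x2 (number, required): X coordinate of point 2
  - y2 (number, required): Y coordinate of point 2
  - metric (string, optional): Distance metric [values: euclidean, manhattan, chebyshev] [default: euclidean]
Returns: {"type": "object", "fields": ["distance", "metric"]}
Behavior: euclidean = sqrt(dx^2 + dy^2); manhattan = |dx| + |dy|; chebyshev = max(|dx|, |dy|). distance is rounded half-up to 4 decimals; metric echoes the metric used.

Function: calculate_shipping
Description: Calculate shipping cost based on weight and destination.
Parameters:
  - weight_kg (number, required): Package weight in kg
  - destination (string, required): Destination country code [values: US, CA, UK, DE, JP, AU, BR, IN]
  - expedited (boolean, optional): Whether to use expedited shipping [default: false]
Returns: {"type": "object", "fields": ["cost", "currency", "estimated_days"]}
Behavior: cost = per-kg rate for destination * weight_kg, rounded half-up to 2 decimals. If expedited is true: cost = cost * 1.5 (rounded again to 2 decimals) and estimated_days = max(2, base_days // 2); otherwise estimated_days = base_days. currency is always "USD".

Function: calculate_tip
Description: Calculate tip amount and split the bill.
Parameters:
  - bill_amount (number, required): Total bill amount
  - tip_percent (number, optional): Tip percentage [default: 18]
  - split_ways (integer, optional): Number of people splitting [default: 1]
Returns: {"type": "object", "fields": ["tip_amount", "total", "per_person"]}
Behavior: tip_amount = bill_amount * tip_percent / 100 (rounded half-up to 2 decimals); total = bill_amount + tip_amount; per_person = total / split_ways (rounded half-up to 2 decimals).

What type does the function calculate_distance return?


The calculate_distance spec declares Returns: {"type": "object", "fields": ["distance", "metric"]}
Type:
object


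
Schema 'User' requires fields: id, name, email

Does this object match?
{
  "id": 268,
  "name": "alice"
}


Checking required fields...
Missing: email
Invalid - missing required field 'email'


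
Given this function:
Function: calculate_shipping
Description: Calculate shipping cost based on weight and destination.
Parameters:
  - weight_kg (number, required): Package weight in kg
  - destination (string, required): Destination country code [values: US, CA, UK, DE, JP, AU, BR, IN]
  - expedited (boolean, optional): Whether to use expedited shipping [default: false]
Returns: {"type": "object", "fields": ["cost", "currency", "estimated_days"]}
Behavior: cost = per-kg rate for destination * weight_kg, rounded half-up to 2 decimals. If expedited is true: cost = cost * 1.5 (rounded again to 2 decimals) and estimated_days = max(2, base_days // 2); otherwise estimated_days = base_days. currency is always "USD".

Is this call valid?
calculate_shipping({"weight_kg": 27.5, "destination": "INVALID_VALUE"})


Checking parameter values...
Parameter 'destination' has value 'INVALID_VALUE' not in allowed: US, CA, UK, DE, JP, AU, BR, IN
Invalid - 'destination' must be one of US, CA, UK, DE, JP, AU, BR, IN


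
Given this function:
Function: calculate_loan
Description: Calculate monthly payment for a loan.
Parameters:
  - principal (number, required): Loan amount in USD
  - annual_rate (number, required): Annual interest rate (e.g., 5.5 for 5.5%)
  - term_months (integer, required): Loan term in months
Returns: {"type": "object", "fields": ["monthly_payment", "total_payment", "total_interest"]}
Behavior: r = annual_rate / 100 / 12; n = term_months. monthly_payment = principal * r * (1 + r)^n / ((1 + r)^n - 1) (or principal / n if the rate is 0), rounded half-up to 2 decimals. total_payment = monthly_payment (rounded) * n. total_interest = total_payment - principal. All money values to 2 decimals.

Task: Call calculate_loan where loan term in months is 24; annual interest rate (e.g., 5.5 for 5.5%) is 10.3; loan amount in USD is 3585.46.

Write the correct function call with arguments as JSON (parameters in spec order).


Mapping each described value to its parameter name:
  'Loan term in months' -> term_months = 24
  'Annual interest rate (e.g., 5.5 for 5.5%)' -> annual_rate = 10.3
  'Loan amount in USD' -> principal = 3585.46
calculate_loan({"principal": 3585.46, "annual_rate": 10.3, "term_months": 24})
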